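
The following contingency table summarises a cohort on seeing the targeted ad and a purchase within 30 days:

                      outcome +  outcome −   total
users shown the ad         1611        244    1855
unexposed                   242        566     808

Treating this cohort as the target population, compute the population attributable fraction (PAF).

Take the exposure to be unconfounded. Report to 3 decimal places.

p₁ = P(outcome | exposed) = 1611/1855 = 0.86846
p₀ = P(outcome | unexposed) = 242/808 = 0.2995
Exposure prevalence π = 1855/2663 = 0.69658; overall risk P(Y=1) = 0.69583.
Under exogeneity, PAF = [P(Y=1) − p₀]/P(Y=1).
PAF = (0.69583 − 0.2995) / 0.69583 ≈ 0.5696

PAF ≈ 0.570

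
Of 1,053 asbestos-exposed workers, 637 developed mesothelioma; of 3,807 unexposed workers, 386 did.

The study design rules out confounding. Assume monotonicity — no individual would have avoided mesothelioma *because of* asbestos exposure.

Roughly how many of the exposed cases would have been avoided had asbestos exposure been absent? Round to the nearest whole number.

p₁ = P(outcome | exposed) = 637/1053 = 0.60494
p₀ = P(outcome | unexposed) = 386/3807 = 0.10139
PN = (p₁ − p₀)/p₁ = (0.60494 − 0.10139) / 0.60494 ≈ 0.83239.
Attributable cases ≈ PN × (exposed cases) = 0.83239 × 637 ≈ 530.23.

about 530 cases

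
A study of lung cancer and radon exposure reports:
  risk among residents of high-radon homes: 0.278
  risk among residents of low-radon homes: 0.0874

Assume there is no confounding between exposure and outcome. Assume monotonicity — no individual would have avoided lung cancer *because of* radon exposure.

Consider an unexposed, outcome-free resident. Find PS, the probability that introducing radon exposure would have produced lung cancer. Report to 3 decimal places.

Let p₁ = 0.278, p₀ = 0.0874.
Under exogeneity and monotonicity, PS = (p₁ − p₀) / (1 − p₀).
PS = (0.278 − 0.0874) / (1 − 0.0874) = 0.1906 / 0.9126 ≈ 0.2089

PS ≈ 0.209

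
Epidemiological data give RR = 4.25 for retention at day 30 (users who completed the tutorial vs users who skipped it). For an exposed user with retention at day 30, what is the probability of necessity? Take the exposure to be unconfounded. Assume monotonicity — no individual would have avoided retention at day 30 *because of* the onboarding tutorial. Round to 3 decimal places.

PN ≈ 0.765

Under exogeneity and monotonicity, PN = (RR − 1) / RR = 1 − 1/RR.
PN = (4.25 − 1) / 4.25 = 3.25 / 4.25 ≈ 0.7647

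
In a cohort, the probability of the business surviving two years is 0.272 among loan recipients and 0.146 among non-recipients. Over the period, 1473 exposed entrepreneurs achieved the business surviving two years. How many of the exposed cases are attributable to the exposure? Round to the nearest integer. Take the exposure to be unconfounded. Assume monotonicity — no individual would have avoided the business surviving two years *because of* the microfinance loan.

about 682 cases

Let p₁ = 0.272, p₀ = 0.146.
PN = (p₁ − p₀)/p₁ = (0.272 − 0.146) / 0.272 ≈ 0.46324.
Attributable cases ≈ PN × (exposed cases) = 0.46324 × 1473 ≈ 682.35.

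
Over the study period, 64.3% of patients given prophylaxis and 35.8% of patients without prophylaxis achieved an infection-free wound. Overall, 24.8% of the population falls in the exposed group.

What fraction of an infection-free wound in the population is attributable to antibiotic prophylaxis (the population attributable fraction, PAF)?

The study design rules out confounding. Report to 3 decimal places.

PAF ≈ 0.165

p₁ = 0.643, p₀ = 0.358.
Overall risk P(Y=1) = π·p₁ + (1−π)·p₀ = 0.248×0.643 + 0.752×0.358 = 0.42868.
Under exogeneity, PAF = [P(Y=1) − p₀] / P(Y=1).
PAF = (0.42868 − 0.358) / 0.42868 ≈ 0.1649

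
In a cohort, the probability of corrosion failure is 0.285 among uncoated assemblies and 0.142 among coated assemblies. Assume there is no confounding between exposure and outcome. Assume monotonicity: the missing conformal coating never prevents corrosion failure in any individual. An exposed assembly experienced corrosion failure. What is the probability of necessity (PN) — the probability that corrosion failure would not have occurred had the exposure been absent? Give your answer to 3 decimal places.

PN ≈ 0.502

Let p₁ = 0.285, p₀ = 0.142.
Under exogeneity and monotonicity, PN = (p₁ − p₀) / p₁.
PN = (0.285 − 0.142) / 0.285 = 0.143 / 0.285 ≈ 0.5018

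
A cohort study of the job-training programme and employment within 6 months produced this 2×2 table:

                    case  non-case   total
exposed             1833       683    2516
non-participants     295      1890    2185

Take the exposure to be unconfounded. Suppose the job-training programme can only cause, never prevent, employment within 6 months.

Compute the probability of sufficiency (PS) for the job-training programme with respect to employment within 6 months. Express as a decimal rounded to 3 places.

p₁ = P(outcome | exposed) = 1833/2516 = 0.72854
p₀ = P(outcome | unexposed) = 295/2185 = 0.13501
Under exogeneity and monotonicity, PS = (p₁ − p₀) / (1 − p₀).
PS = (0.72854 − 0.13501) / (1 − 0.13501) = 0.59353 / 0.86499 ≈ 0.6862

PS ≈ 0.686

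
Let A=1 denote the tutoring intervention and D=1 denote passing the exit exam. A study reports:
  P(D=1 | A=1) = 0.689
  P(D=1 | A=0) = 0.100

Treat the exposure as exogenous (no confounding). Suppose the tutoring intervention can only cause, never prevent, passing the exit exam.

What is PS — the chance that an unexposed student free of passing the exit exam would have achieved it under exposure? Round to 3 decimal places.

PS ≈ 0.654

Let p₁ = 0.689, p₀ = 0.1.
Under exogeneity and monotonicity, PS = (p₁ − p₀) / (1 − p₀).
PS = (0.689 − 0.1) / (1 − 0.1) = 0.589 / 0.9 ≈ 0.6544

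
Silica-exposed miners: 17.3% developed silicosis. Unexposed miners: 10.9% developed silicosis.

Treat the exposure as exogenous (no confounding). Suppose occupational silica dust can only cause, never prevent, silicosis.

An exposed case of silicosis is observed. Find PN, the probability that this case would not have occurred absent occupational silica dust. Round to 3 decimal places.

PN ≈ 0.370

p₁ = 0.173, p₀ = 0.109.
Under exogeneity and monotonicity, PN = (p₁ − p₀) / p₁.
PN = (0.173 − 0.109) / 0.173 = 0.064 / 0.173 ≈ 0.3699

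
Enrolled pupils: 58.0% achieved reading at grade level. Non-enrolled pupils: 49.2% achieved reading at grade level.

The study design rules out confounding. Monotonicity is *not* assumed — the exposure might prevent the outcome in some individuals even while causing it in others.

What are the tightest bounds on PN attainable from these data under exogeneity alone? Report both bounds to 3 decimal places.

p₁ = 0.58, p₀ = 0.492.
Under exogeneity alone the bounds on PN are max{0,(p₁−p₀)/p₁} ≤ PN ≤ min{1,(1−p₀)/p₁}.
  lower = (p₁ − p₀)/p₁ = 0.088 / 0.58 ≈ 0.1517
  upper = min{1, (1 − p₀)/p₁} = 0.508 / 0.58 ≈ 0.8759

0.152 ≤ PN ≤ 0.876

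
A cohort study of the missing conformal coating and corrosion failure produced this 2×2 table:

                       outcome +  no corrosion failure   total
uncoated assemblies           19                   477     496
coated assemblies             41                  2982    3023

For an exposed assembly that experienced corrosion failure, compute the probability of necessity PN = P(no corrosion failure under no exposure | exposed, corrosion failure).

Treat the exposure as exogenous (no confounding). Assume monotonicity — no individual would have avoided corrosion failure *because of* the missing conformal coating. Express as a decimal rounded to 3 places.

p₁ = P(outcome | exposed) = 19/496 = 0.038306
p₀ = P(outcome | unexposed) = 41/3023 = 0.013563
Under exogeneity and monotonicity, PN = (p₁ − p₀)/p₁.
PN = (0.038306 − 0.013563) / 0.038306 ≈ 0.6459

PN ≈ 0.646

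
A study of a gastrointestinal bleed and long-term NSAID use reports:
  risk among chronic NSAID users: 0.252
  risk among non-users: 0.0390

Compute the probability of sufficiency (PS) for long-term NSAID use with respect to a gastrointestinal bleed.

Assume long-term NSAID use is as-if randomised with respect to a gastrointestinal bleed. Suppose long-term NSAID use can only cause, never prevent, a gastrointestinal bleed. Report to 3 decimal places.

PS ≈ 0.222

Let p₁ = 0.252, p₀ = 0.039.
Under exogeneity and monotonicity, PS = (p₁ − p₀) / (1 − p₀).
PS = (0.252 − 0.039) / (1 − 0.039) = 0.213 / 0.961 ≈ 0.2216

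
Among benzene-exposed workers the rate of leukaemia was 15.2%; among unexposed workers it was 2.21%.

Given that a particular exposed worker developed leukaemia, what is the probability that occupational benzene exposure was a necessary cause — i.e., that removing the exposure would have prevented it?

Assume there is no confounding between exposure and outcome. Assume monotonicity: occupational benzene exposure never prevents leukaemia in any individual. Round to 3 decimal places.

PN ≈ 0.855

p₁ = 0.152, p₀ = 0.0221.
Under exogeneity and monotonicity, PN = (p₁ − p₀) / p₁.
PN = (0.152 − 0.0221) / 0.152 = 0.1299 / 0.152 ≈ 0.8546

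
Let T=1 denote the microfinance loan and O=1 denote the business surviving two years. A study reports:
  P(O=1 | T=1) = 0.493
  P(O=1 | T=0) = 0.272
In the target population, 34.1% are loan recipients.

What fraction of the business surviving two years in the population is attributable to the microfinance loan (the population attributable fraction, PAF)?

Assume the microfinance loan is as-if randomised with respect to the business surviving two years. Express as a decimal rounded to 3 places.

Let p₁ = 0.493, p₀ = 0.272.
Overall risk P(Y=1) = π·p₁ + (1−π)·p₀ = 0.341×0.493 + 0.659×0.272 = 0.34736.
Under exogeneity, PAF = [P(Y=1) − p₀] / P(Y=1).
PAF = (0.34736 − 0.272) / 0.34736 ≈ 0.2170

PAF ≈ 0.217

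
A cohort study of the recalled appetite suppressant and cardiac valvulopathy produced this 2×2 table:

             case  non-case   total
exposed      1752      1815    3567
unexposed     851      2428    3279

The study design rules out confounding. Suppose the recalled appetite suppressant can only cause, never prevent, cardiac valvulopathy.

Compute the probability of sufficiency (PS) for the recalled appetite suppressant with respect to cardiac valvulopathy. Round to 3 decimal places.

p₁ = P(outcome | exposed) = 1752/3567 = 0.49117
p₀ = P(outcome | unexposed) = 851/3279 = 0.25953
Under exogeneity and monotonicity, PS = (p₁ − p₀)/(1 − p₀).
PS = (0.49117 − 0.25953) / 0.74047 ≈ 0.3128

PS ≈ 0.313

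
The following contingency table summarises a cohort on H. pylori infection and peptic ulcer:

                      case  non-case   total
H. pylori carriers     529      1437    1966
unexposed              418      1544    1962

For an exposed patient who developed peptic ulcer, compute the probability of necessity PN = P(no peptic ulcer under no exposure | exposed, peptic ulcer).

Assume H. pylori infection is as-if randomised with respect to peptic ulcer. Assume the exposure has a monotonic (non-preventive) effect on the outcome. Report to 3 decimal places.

p₁ = P(outcome | exposed) = 529/1966 = 0.26907
p₀ = P(outcome | unexposed) = 418/1962 = 0.21305
Under exogeneity and monotonicity, PN = (p₁ − p₀)/p₁.
PN = (0.26907 − 0.21305) / 0.26907 ≈ 0.2082

PN ≈ 0.208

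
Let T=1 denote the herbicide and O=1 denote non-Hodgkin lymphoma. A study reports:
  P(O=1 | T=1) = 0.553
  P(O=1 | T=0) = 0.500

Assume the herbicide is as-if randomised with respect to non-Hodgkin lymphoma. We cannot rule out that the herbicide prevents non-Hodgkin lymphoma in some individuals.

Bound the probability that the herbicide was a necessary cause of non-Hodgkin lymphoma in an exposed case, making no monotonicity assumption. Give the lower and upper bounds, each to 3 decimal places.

0.096 ≤ PN ≤ 0.904

Let p₁ = 0.553, p₀ = 0.5.
Under exogeneity alone the bounds on PN are max{0,(p₁−p₀)/p₁} ≤ PN ≤ min{1,(1−p₀)/p₁}.
  lower = (p₁ − p₀)/p₁ = 0.053 / 0.553 ≈ 0.0958
  upper = min{1, (1 − p₀)/p₁} = 0.5 / 0.553 ≈ 0.9042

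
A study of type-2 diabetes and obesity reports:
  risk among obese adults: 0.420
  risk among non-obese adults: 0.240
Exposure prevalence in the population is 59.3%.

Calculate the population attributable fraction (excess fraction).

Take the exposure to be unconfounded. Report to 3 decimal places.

Let p₁ = 0.42, p₀ = 0.24.
Overall risk P(Y=1) = π·p₁ + (1−π)·p₀ = 0.593×0.42 + 0.407×0.24 = 0.34674.
Under exogeneity, PAF = [P(Y=1) − p₀] / P(Y=1).
PAF = (0.34674 − 0.24) / 0.34674 ≈ 0.3078

PAF ≈ 0.308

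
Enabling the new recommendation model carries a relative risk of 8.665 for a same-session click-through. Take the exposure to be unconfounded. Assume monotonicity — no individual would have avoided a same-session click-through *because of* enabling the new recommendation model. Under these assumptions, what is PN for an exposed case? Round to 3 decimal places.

PN ≈ 0.885

Under exogeneity and monotonicity, PN = (RR − 1) / RR = 1 − 1/RR.
PN = (8.665 − 1) / 8.665 = 7.665 / 8.665 ≈ 0.8846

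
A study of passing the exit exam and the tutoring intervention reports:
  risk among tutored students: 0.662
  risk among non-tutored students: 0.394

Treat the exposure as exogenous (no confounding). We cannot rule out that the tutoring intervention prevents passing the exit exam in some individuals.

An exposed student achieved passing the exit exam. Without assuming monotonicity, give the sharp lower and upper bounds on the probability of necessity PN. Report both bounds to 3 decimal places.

Let p₁ = 0.662, p₀ = 0.394.
Under exogeneity alone the bounds on PN are max{0,(p₁−p₀)/p₁} ≤ PN ≤ min{1,(1−p₀)/p₁}.
  lower = (p₁ − p₀)/p₁ = 0.268 / 0.662 ≈ 0.4048
  upper = min{1, (1 − p₀)/p₁} = 0.606 / 0.662 ≈ 0.9154

0.405 ≤ PN ≤ 0.915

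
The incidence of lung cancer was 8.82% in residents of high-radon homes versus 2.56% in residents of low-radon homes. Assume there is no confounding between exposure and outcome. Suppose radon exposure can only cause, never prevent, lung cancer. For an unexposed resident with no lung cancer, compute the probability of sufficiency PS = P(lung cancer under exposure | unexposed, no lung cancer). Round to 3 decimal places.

p₁ = 0.0882, p₀ = 0.0256.
Under exogeneity and monotonicity, PS = (p₁ − p₀) / (1 − p₀).
PS = (0.0882 − 0.0256) / (1 − 0.0256) = 0.0626 / 0.9744 ≈ 0.0642

PS ≈ 0.064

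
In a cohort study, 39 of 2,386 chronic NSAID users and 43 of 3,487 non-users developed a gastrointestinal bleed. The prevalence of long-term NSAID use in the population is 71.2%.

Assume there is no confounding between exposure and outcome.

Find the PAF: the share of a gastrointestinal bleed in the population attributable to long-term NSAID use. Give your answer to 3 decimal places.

PAF ≈ 0.188

p₁ = P(outcome | exposed) = 39/2386 = 0.016345
p₀ = P(outcome | unexposed) = 43/3487 = 0.012332
Overall risk P(Y=1) = π·p₁ + (1−π)·p₀ = 0.712×0.016345 + 0.288×0.012332 = 0.015189.
Under exogeneity, PAF = [P(Y=1) − p₀] / P(Y=1).
PAF = (0.015189 − 0.012332) / 0.015189 ≈ 0.1881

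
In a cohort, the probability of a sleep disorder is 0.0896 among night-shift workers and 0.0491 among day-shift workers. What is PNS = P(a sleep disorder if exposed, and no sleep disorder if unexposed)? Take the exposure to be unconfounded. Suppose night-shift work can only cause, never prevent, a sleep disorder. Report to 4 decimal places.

PNS ≈ 0.0405

Let p₁ = 0.0896, p₀ = 0.0491.
Under exogeneity and monotonicity, PNS = p₁ − p₀.
PNS = 0.0896 − 0.0491 = 0.0405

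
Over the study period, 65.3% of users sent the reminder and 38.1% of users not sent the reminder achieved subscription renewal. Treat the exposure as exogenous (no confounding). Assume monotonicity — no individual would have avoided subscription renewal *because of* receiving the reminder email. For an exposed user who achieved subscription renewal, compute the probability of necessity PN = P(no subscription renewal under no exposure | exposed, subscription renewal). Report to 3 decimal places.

PN ≈ 0.417

p₁ = 0.653, p₀ = 0.381.
Under exogeneity and monotonicity, PN = (p₁ − p₀) / p₁.
PN = (0.653 − 0.381) / 0.653 = 0.272 / 0.653 ≈ 0.4165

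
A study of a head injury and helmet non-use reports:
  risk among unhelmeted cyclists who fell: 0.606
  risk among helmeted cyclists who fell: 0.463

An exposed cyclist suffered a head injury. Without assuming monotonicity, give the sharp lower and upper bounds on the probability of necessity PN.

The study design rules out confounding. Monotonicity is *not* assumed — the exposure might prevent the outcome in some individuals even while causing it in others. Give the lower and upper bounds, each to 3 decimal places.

0.236 ≤ PN ≤ 0.886

Let p₁ = 0.606, p₀ = 0.463.
Under exogeneity alone the bounds on PN are max{0,(p₁−p₀)/p₁} ≤ PN ≤ min{1,(1−p₀)/p₁}.
  lower = (p₁ − p₀)/p₁ = 0.143 / 0.606 ≈ 0.2360
  upper = min{1, (1 − p₀)/p₁} = 0.537 / 0.606 ≈ 0.8861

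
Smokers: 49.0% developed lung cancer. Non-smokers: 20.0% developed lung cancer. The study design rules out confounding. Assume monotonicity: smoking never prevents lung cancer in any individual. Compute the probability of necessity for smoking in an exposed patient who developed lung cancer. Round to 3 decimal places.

PN ≈ 0.592

p₁ = 0.49, p₀ = 0.2.
Under exogeneity and monotonicity, PN = (p₁ − p₀) / p₁.
PN = (0.49 − 0.2) / 0.49 = 0.29 / 0.49 ≈ 0.5918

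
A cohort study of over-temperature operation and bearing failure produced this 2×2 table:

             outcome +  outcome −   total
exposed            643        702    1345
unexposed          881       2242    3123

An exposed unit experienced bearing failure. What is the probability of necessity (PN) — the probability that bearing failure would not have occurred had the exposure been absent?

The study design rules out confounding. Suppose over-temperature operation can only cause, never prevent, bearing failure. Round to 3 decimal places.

PN ≈ 0.410

p₁ = P(outcome | exposed) = 643/1345 = 0.47807
p₀ = P(outcome | unexposed) = 881/3123 = 0.2821
Under exogeneity and monotonicity, PN = (p₁ − p₀)/p₁.
PN = (0.47807 − 0.2821) / 0.47807 ≈ 0.4099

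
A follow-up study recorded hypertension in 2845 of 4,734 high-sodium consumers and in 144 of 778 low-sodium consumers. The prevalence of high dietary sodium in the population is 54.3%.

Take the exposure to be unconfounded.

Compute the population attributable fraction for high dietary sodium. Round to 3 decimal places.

PAF ≈ 0.550

p₁ = P(outcome | exposed) = 2845/4734 = 0.60097
p₀ = P(outcome | unexposed) = 144/778 = 0.18509
Overall risk P(Y=1) = π·p₁ + (1−π)·p₀ = 0.543×0.60097 + 0.457×0.18509 = 0.41091.
Under exogeneity, PAF = [P(Y=1) − p₀] / P(Y=1).
PAF = (0.41091 − 0.18509) / 0.41091 ≈ 0.5496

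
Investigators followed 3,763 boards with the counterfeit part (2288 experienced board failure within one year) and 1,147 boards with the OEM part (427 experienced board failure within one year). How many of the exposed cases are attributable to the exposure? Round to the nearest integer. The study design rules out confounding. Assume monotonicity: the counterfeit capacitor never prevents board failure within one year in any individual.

about 887 cases

p₁ = P(outcome | exposed) = 2288/3763 = 0.60803
p₀ = P(outcome | unexposed) = 427/1147 = 0.37228
PN = (p₁ − p₀)/p₁ = (0.60803 − 0.37228) / 0.60803 ≈ 0.38773.
Attributable cases ≈ PN × (exposed cases) = 0.38773 × 2288 ≈ 887.13.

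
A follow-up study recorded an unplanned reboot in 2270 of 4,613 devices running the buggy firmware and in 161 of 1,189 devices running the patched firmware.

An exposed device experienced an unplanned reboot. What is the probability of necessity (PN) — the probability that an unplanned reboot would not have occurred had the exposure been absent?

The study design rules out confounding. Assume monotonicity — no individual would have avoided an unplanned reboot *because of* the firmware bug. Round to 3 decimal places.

PN ≈ 0.725

p₁ = P(outcome | exposed) = 2270/4613 = 0.49209
p₀ = P(outcome | unexposed) = 161/1189 = 0.13541
Under exogeneity and monotonicity, PN = (p₁ − p₀) / p₁.
PN = (0.49209 − 0.13541) / 0.49209 = 0.35668 / 0.49209 ≈ 0.7248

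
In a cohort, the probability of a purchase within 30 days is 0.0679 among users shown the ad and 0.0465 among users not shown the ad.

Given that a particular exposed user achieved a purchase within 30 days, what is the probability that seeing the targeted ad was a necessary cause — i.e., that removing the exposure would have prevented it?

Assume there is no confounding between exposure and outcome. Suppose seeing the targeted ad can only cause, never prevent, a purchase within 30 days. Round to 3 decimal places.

PN ≈ 0.315

Let p₁ = 0.0679, p₀ = 0.0465.
Under exogeneity and monotonicity, PN = (p₁ − p₀) / p₁.
PN = (0.0679 − 0.0465) / 0.0679 = 0.0214 / 0.0679 ≈ 0.3152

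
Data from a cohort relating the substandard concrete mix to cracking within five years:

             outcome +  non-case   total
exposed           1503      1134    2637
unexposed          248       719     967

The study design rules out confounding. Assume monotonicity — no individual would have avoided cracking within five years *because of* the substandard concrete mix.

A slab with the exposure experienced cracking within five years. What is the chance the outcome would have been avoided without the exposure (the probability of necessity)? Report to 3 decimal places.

PN ≈ 0.550

p₁ = P(outcome | exposed) = 1503/2637 = 0.56997
p₀ = P(outcome | unexposed) = 248/967 = 0.25646
Under exogeneity and monotonicity, PN = (p₁ − p₀) / p₁.
PN = (0.56997 − 0.25646) / 0.56997 = 0.3135 / 0.56997 ≈ 0.5500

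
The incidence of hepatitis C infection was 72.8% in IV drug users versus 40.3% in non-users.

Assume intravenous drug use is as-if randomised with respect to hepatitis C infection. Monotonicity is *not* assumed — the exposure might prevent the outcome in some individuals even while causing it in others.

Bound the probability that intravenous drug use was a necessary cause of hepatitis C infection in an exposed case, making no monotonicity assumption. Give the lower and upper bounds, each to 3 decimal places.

0.446 ≤ PN ≤ 0.820

p₁ = 0.728, p₀ = 0.403.
Under exogeneity alone the bounds on PN are max{0,(p₁−p₀)/p₁} ≤ PN ≤ min{1,(1−p₀)/p₁}.
  lower = (p₁ − p₀)/p₁ = 0.325 / 0.728 ≈ 0.4464
  upper = min{1, (1 − p₀)/p₁} = 0.597 / 0.728 ≈ 0.8201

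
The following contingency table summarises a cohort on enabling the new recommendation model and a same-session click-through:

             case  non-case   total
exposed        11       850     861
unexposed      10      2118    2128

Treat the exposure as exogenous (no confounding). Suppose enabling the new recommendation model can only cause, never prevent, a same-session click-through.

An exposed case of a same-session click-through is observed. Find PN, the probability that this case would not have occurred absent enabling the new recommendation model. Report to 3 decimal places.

PN ≈ 0.632

p₁ = P(outcome | exposed) = 11/861 = 0.012776
p₀ = P(outcome | unexposed) = 10/2128 = 0.0046992
Under exogeneity and monotonicity, PN = (p₁ − p₀)/p₁.
PN = (0.012776 − 0.0046992) / 0.012776 ≈ 0.6322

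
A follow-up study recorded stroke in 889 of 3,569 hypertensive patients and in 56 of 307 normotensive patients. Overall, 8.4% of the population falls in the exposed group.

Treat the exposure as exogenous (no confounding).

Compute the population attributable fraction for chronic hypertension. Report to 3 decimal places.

p₁ = P(outcome | exposed) = 889/3569 = 0.24909
p₀ = P(outcome | unexposed) = 56/307 = 0.18241
Overall risk P(Y=1) = π·p₁ + (1−π)·p₀ = 0.084×0.24909 + 0.916×0.18241 = 0.18801.
Under exogeneity, PAF = [P(Y=1) − p₀] / P(Y=1).
PAF = (0.18801 − 0.18241) / 0.18801 ≈ 0.0298

PAF ≈ 0.030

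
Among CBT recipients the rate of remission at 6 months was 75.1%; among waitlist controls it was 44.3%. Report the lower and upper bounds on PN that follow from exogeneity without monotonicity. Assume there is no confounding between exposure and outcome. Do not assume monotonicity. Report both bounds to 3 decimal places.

0.410 ≤ PN ≤ 0.742

p₁ = 0.751, p₀ = 0.443.
Under exogeneity alone the bounds on PN are max{0,(p₁−p₀)/p₁} ≤ PN ≤ min{1,(1−p₀)/p₁}.
  lower = (p₁ − p₀)/p₁ = 0.308 / 0.751 ≈ 0.4101
  upper = min{1, (1 − p₀)/p₁} = 0.557 / 0.751 ≈ 0.7417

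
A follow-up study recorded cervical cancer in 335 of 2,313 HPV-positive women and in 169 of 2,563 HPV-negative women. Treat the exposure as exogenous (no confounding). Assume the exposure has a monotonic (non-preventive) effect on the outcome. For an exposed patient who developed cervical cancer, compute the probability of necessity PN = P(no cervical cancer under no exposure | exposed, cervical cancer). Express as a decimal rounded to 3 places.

p₁ = P(outcome | exposed) = 335/2313 = 0.14483
p₀ = P(outcome | unexposed) = 169/2563 = 0.065938
Under exogeneity and monotonicity, PN = (p₁ − p₀) / p₁.
PN = (0.14483 − 0.065938) / 0.14483 = 0.078895 / 0.14483 ≈ 0.5447

PN ≈ 0.545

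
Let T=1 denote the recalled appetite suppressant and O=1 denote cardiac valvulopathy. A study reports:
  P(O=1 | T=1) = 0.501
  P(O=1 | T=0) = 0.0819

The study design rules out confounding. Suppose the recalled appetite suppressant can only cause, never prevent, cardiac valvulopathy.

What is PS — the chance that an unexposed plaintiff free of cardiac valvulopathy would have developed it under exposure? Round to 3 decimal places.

PS ≈ 0.456

Let p₁ = 0.501, p₀ = 0.0819.
Under exogeneity and monotonicity, PS = (p₁ − p₀) / (1 − p₀).
PS = (0.501 − 0.0819) / (1 − 0.0819) = 0.4191 / 0.9181 ≈ 0.4565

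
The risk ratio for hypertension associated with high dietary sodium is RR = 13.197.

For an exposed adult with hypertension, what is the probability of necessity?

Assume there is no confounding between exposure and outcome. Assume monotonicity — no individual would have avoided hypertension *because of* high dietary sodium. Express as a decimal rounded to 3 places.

Under exogeneity and monotonicity, PN = (RR − 1) / RR = 1 − 1/RR.
PN = (13.197 − 1) / 13.197 = 12.2 / 13.197 ≈ 0.9242

PN ≈ 0.924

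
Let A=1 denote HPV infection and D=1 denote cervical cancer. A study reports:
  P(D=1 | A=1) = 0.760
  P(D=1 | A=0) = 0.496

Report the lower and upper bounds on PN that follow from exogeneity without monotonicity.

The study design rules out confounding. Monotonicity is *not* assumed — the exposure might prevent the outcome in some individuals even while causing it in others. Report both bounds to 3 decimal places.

Let p₁ = 0.76, p₀ = 0.496.
Under exogeneity alone the bounds on PN are max{0,(p₁−p₀)/p₁} ≤ PN ≤ min{1,(1−p₀)/p₁}.
  lower = (p₁ − p₀)/p₁ = 0.264 / 0.76 ≈ 0.3474
  upper = min{1, (1 − p₀)/p₁} = 0.504 / 0.76 ≈ 0.6632

0.347 ≤ PN ≤ 0.663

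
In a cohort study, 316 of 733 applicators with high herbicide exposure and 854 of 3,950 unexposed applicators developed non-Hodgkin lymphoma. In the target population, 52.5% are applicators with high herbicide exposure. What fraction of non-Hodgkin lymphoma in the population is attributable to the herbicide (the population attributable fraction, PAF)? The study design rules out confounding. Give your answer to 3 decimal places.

PAF ≈ 0.343

p₁ = P(outcome | exposed) = 316/733 = 0.43111
p₀ = P(outcome | unexposed) = 854/3950 = 0.2162
Overall risk P(Y=1) = π·p₁ + (1−π)·p₀ = 0.525×0.43111 + 0.475×0.2162 = 0.32903.
Under exogeneity, PAF = [P(Y=1) − p₀] / P(Y=1).
PAF = (0.32903 − 0.2162) / 0.32903 ≈ 0.3429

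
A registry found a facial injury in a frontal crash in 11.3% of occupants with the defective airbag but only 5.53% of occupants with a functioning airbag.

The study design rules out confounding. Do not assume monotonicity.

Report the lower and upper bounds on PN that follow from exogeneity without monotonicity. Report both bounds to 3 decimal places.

p₁ = 0.113, p₀ = 0.0553.
Under exogeneity alone the bounds on PN are max{0,(p₁−p₀)/p₁} ≤ PN ≤ min{1,(1−p₀)/p₁}.
  lower = (p₁ − p₀)/p₁ = 0.0577 / 0.113 ≈ 0.5106
  upper = min{1, (1 − p₀)/p₁} = 0.9447 / 0.113 ≈ 8.3602 → capped at 1

0.511 ≤ PN ≤ 1.000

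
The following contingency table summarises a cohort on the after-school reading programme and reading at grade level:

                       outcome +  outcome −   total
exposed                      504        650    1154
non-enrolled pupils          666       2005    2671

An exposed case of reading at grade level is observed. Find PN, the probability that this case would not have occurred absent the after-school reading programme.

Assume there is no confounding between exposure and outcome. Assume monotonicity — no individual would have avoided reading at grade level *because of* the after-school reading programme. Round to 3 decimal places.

PN ≈ 0.429

p₁ = P(outcome | exposed) = 504/1154 = 0.43674
p₀ = P(outcome | unexposed) = 666/2671 = 0.24934
Under exogeneity and monotonicity, PN = (p₁ − p₀) / p₁.
PN = (0.43674 − 0.24934) / 0.43674 = 0.1874 / 0.43674 ≈ 0.4291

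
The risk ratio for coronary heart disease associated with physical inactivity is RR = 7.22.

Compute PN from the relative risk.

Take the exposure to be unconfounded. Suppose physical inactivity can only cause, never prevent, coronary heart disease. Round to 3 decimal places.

Under exogeneity and monotonicity, PN = (RR − 1) / RR = 1 − 1/RR.
PN = (7.22 − 1) / 7.22 = 6.22 / 7.22 ≈ 0.8615

PN ≈ 0.861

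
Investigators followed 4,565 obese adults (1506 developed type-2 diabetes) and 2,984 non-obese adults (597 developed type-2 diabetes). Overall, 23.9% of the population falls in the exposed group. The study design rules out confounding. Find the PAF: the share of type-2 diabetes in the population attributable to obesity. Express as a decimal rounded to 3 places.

p₁ = P(outcome | exposed) = 1506/4565 = 0.3299
p₀ = P(outcome | unexposed) = 597/2984 = 0.20007
Overall risk P(Y=1) = π·p₁ + (1−π)·p₀ = 0.239×0.3299 + 0.761×0.20007 = 0.2311.
Under exogeneity, PAF = [P(Y=1) − p₀] / P(Y=1).
PAF = (0.2311 − 0.20007) / 0.2311 ≈ 0.1343

PAF ≈ 0.134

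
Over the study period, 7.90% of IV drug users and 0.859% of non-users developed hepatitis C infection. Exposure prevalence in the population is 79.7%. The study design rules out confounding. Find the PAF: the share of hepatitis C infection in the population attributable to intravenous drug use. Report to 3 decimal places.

p₁ = 0.079, p₀ = 0.00859.
Overall risk P(Y=1) = π·p₁ + (1−π)·p₀ = 0.797×0.079 + 0.203×0.00859 = 0.064707.
Under exogeneity, PAF = [P(Y=1) − p₀] / P(Y=1).
PAF = (0.064707 − 0.00859) / 0.064707 ≈ 0.8672

PAF ≈ 0.867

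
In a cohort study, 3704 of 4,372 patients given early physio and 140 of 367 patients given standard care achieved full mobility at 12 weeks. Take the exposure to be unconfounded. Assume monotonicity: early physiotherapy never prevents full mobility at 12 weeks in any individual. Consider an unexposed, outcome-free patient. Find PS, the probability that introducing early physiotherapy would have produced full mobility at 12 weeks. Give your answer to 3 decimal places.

PS ≈ 0.753

p₁ = P(outcome | exposed) = 3704/4372 = 0.84721
p₀ = P(outcome | unexposed) = 140/367 = 0.38147
Under exogeneity and monotonicity, PS = (p₁ − p₀) / (1 − p₀).
PS = (0.84721 − 0.38147) / (1 − 0.38147) = 0.46574 / 0.61853 ≈ 0.7530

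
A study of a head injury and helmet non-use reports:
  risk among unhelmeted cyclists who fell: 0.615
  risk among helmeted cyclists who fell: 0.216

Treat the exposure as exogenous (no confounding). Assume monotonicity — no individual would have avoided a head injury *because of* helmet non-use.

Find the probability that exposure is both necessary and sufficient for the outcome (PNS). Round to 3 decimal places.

Let p₁ = 0.615, p₀ = 0.216.
Under exogeneity and monotonicity, PNS = p₁ − p₀.
PNS = 0.615 − 0.216 = 0.399

PNS ≈ 0.399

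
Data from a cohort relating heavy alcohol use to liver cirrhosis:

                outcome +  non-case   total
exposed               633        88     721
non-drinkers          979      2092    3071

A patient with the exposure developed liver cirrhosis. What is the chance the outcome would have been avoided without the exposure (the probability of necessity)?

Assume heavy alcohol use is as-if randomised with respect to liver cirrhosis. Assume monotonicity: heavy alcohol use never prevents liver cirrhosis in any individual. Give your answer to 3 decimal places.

PN ≈ 0.637

p₁ = P(outcome | exposed) = 633/721 = 0.87795
p₀ = P(outcome | unexposed) = 979/3071 = 0.31879
Under exogeneity and monotonicity, PN = (p₁ − p₀)/p₁.
PN = (0.87795 − 0.31879) / 0.87795 ≈ 0.6369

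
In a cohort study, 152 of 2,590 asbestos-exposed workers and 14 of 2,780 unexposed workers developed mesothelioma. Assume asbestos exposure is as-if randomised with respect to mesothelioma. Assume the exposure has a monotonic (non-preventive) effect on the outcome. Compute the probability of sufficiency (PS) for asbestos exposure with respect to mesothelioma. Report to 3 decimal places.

p₁ = P(outcome | exposed) = 152/2590 = 0.058687
p₀ = P(outcome | unexposed) = 14/2780 = 0.005036
Under exogeneity and monotonicity, PS = (p₁ − p₀) / (1 − p₀).
PS = (0.058687 − 0.005036) / (1 − 0.005036) = 0.053651 / 0.99496 ≈ 0.0539

PS ≈ 0.054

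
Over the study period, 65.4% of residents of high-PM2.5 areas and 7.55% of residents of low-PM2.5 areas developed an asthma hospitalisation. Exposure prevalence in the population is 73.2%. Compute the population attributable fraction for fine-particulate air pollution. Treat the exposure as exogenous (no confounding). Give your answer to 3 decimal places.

p₁ = 0.654, p₀ = 0.0755.
Overall risk P(Y=1) = π·p₁ + (1−π)·p₀ = 0.732×0.654 + 0.268×0.0755 = 0.49896.
Under exogeneity, PAF = [P(Y=1) − p₀] / P(Y=1).
PAF = (0.49896 − 0.0755) / 0.49896 ≈ 0.8487

PAF ≈ 0.849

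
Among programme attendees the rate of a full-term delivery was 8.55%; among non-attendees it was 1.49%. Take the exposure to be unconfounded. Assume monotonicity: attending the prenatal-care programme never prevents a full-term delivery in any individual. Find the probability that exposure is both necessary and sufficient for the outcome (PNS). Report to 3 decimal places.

p₁ = 0.0855, p₀ = 0.0149.
Under exogeneity and monotonicity, PNS = p₁ − p₀.
PNS = 0.0855 − 0.0149 = 0.0706

PNS ≈ 0.071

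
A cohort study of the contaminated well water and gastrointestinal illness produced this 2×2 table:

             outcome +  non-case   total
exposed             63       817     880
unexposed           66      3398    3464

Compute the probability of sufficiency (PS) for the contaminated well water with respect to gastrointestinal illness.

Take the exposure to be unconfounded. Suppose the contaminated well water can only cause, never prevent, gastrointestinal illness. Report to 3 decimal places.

p₁ = P(outcome | exposed) = 63/880 = 0.071591
p₀ = P(outcome | unexposed) = 66/3464 = 0.019053
Under exogeneity and monotonicity, PS = (p₁ − p₀)/(1 − p₀).
PS = (0.071591 − 0.019053) / 0.98095 ≈ 0.0536

PS ≈ 0.054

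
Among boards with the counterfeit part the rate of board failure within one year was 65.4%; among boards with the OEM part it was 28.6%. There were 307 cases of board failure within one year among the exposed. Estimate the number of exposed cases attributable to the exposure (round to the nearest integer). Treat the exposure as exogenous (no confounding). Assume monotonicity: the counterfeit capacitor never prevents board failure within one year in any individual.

about 173 cases

p₁ = 0.654, p₀ = 0.286.
PN = (p₁ − p₀)/p₁ = (0.654 − 0.286) / 0.654 ≈ 0.56269.
Attributable cases ≈ PN × (exposed cases) = 0.56269 × 307 ≈ 172.75.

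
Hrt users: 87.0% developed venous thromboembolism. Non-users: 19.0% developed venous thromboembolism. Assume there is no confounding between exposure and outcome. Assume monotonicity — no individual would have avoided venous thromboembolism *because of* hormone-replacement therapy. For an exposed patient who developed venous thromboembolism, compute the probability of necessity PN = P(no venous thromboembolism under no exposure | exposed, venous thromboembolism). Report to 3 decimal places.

p₁ = 0.87, p₀ = 0.19.
Under exogeneity and monotonicity, PN = (p₁ − p₀) / p₁.
PN = (0.87 − 0.19) / 0.87 = 0.68 / 0.87 ≈ 0.7816

PN ≈ 0.782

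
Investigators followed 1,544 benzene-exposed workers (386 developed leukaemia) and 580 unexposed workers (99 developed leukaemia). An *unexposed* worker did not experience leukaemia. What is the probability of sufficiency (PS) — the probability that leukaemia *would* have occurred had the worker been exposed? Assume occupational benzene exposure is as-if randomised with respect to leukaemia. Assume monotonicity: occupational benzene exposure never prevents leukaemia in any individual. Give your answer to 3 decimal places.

PS ≈ 0.096

p₁ = P(outcome | exposed) = 386/1544 = 0.25
p₀ = P(outcome | unexposed) = 99/580 = 0.17069
Under exogeneity and monotonicity, PS = (p₁ − p₀) / (1 − p₀).
PS = (0.25 − 0.17069) / (1 − 0.17069) = 0.07931 / 0.82931 ≈ 0.0956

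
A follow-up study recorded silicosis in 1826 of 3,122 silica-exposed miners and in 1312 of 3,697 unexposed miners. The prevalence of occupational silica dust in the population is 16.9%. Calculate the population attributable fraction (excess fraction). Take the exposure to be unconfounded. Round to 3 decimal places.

p₁ = P(outcome | exposed) = 1826/3122 = 0.58488
p₀ = P(outcome | unexposed) = 1312/3697 = 0.35488
Overall risk P(Y=1) = π·p₁ + (1−π)·p₀ = 0.169×0.58488 + 0.831×0.35488 = 0.39375.
Under exogeneity, PAF = [P(Y=1) − p₀] / P(Y=1).
PAF = (0.39375 − 0.35488) / 0.39375 ≈ 0.0987

PAF ≈ 0.099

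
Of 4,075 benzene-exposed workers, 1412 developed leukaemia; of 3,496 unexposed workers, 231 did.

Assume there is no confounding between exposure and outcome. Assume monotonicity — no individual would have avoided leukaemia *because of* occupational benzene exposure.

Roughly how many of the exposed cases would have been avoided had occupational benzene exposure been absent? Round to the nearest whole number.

about 1143 cases

p₁ = P(outcome | exposed) = 1412/4075 = 0.3465
p₀ = P(outcome | unexposed) = 231/3496 = 0.066076
PN = (p₁ − p₀)/p₁ = (0.3465 − 0.066076) / 0.3465 ≈ 0.80931.
Attributable cases ≈ PN × (exposed cases) = 0.80931 × 1412 ≈ 1142.74.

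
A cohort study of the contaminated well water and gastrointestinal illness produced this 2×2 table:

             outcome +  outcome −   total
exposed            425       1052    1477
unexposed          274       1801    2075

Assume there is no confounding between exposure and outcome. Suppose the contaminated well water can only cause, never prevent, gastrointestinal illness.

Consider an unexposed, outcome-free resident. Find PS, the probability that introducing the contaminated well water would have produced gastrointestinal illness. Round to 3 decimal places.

PS ≈ 0.179

p₁ = P(outcome | exposed) = 425/1477 = 0.28775
p₀ = P(outcome | unexposed) = 274/2075 = 0.13205
Under exogeneity and monotonicity, PS = (p₁ − p₀) / (1 − p₀).
PS = (0.28775 − 0.13205) / (1 − 0.13205) = 0.1557 / 0.86795 ≈ 0.1794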